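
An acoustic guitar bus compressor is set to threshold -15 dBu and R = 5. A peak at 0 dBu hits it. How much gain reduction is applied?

12 dB

The signal is 15 dB above threshold.
After 5:1 compression the overshoot becomes 15/5 = 3 dB.
Gain reduction = 15 − 3 = 12 dB.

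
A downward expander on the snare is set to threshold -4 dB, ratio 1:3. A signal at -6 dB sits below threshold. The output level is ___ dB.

-10 dB

The input is 2 dB below the -4 dB threshold.
A 1:3 expander multiplies undershoot by 3: 2 × 3 = 6 dB below threshold.
Output = -4 − 6 = -10 dB.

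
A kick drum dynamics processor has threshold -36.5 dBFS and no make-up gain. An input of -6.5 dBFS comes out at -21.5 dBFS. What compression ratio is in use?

Input overshoot = -6.5 − (-36.5) = 30 dB; output overshoot = -21.5 − (-36.5) = 15 dB.
Ratio = 30 / 15 = 2.

2:1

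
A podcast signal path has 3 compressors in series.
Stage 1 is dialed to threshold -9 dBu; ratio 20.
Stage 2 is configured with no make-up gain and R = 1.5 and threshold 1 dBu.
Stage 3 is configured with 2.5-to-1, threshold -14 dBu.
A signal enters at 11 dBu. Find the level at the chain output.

-11.6 dBu

Stage 1: 11 dBu is 20 dB over -9 dBu; at 20:1 that becomes 1 dB over, giving -8 dBu.
Stage 2: -8 dBu is at or below the 1 dBu threshold — no compression; output -8 dBu.
Stage 3: -8 dBu is 6 dB over -14 dBu; at 2.5:1 that becomes 2.4 dB over, giving -11.6 dBu.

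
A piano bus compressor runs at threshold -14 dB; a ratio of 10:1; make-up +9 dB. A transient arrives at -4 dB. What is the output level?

-4 dB sits 10 dB over threshold.
The 10 dB excess becomes 1 dB after 10:1 reduction.
That puts the output at -13 dB; make-up adds 9 dB, giving -4 dB.

-4 dB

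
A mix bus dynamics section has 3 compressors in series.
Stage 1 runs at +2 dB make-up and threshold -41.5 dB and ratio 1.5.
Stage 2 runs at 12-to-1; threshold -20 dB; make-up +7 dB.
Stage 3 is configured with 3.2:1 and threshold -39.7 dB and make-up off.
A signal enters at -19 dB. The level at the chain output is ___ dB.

Stage 1: overshoot 22.5 dB → 22.5/1.5 = 15 dB → -26.5 dB; +2 dB make-up → -24.5 dB.
Stage 2: below threshold (-24.5 ≤ -20); passes unchanged; make-up brings it to -17.5 dB.
Stage 3: -17.5 dB is 22.2 dB over -39.7 dB; at 3.2:1 that becomes 6.9375 dB over, giving -32.7625 dB.

-32.7625 dB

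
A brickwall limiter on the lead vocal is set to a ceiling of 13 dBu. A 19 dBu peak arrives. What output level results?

At ∞:1, everything above 13 dBu is held at the ceiling.

13 dBu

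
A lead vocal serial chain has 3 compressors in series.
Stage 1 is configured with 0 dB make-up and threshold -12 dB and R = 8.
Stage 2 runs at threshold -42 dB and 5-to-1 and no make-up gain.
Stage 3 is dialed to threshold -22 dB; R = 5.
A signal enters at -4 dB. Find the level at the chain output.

Stage 1: 8 dB above -12 dB, reduced 8:1 to 1 dB above → -11 dB.
Stage 2: 31 dB above -42 dB, reduced 5:1 to 6.2 dB above → -35.8 dB.
Stage 3: below threshold (-35.8 ≤ -22); passes unchanged; output -35.8 dB.

-35.8 dB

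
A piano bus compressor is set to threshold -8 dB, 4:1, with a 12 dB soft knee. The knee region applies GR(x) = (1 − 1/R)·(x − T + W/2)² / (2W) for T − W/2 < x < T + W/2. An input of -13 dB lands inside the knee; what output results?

-13.03125 dB

x − T + W/2 = -13 − (-8) + 6 = 1.
GR = (1 − 1/4) × 1² / 24 = 0.75 × 1 / 24 = 0.03125 dB.
Output = -13 − 0.03125 = -13.03125 dB.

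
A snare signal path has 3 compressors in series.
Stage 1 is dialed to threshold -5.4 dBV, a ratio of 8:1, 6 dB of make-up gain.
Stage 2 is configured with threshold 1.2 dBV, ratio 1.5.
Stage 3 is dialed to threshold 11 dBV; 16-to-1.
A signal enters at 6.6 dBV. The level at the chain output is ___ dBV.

1.8 dBV

Stage 1: 12 dB above -5.4 dBV, reduced 8:1 to 1.5 dB above → -3.9 dBV; +6 dB make-up → 2.1 dBV.
Stage 2: 2.1 dBV is 0.9 dB over 1.2 dBV; at 1.5:1 that becomes 0.6 dB over, giving 1.8 dBV.
Stage 3: 1.8 dBV ≤ 11 dBV, so stage 3 doesn't engage; output 1.8 dBV.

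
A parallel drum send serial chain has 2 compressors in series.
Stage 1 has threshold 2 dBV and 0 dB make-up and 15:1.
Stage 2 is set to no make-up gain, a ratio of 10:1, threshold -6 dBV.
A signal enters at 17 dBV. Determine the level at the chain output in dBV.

-5.1 dBV

Stage 1: 15 dB above 2 dBV, reduced 15:1 to 1 dB above → 3 dBV.
Stage 2: 9 dB above -6 dBV, reduced 10:1 to 0.9 dB above → -5.1 dBV.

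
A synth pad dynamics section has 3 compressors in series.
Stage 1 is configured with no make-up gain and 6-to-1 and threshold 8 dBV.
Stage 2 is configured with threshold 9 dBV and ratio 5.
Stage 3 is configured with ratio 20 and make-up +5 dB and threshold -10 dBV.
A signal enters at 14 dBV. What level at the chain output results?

-4.05 dBV

Stage 1: 6 dB above 8 dBV, reduced 6:1 to 1 dB above → 9 dBV.
Stage 2: 9 dBV is at or below the 9 dBV threshold — no compression; output 9 dBV.
Stage 3: overshoot 19 dB → 19/20 = 0.95 dB → -9.05 dBV; +5 dB make-up → -4.05 dBV.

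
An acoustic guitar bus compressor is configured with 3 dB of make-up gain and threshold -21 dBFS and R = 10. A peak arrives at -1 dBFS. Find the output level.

-16 dBFS

-1 dBFS sits 20 dB over threshold.
10:1 compression reduces that to 20/10 = 2 dB over.
That puts the output at -19 dBFS; make-up adds 3 dB, giving -16 dBFS.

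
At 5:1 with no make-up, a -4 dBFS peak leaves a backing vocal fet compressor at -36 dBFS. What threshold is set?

Gain reduction = -4 − (-36) = 32 dB; output overshoot = GR / (R − 1) = 32 / 4 = 8 dB.
Threshold = output − output overshoot = -36 − 8 = -44 dBFS.

-44 dBFS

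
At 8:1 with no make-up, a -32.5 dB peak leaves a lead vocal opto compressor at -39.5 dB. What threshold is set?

-40.5 dB

Let T be the threshold. Output overshoot = (input overshoot)/R, so -39.5 − T = (-32.5 − T)/8.
8·(-39.5 − T) = -32.5 − T → 7·T = -316 − (-32.5) = -283.5.
T = -283.5/7 = -40.5 dB.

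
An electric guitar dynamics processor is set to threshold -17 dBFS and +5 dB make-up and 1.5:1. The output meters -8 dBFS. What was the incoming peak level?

Remove make-up: -8 − 5 = -13 dBFS.
Post-compression overshoot = -13 − (-17) = 4 dB.
Input overshoot = R × output overshoot = 6 dB → input = -17 + 6 = -11 dBFS.

-11 dBFS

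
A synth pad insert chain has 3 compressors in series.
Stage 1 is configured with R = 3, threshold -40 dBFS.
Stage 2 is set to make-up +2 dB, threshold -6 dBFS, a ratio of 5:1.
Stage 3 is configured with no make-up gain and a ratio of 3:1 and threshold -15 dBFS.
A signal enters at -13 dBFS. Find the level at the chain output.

Stage 1: 27 dB above -40 dBFS, reduced 3:1 to 9 dB above → -31 dBFS.
Stage 2: below threshold (-31 ≤ -6); passes unchanged; make-up brings it to -29 dBFS.
Stage 3: -29 dBFS is at or below the -15 dBFS threshold — no compression; output -29 dBFS.

-29 dBFS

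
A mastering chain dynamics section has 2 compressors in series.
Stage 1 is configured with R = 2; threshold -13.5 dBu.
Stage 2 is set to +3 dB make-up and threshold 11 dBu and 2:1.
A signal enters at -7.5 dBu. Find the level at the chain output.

Stage 1: overshoot 6 dB → 6/2 = 3 dB → -10.5 dBu.
Stage 2: below threshold (-10.5 ≤ 11); passes unchanged; make-up brings it to -7.5 dBu.

-7.5 dBu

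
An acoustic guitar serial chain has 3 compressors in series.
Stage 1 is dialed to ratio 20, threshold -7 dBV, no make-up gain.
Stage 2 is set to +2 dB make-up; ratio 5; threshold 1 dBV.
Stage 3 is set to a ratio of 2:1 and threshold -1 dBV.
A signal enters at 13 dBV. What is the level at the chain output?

Stage 1: overshoot 20 dB → 20/20 = 1 dB → -6 dBV.
Stage 2: -6 dBV is at or below the 1 dBV threshold — no compression; make-up brings it to -4 dBV.
Stage 3: -4 dBV ≤ -1 dBV, so stage 3 doesn't engage; output -4 dBV.

-4 dBV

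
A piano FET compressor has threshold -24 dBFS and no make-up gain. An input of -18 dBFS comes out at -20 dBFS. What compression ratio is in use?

Input overshoot = -18 − (-24) = 6 dB; output overshoot = -20 − (-24) = 4 dB.
Ratio = 6 / 4 = 1.5.

1.5:1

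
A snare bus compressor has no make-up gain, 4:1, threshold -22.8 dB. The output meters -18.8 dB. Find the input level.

Post-compression overshoot = -18.8 − (-22.8) = 4 dB.
Undo the ratio: input overshoot = 4 × 4 = 16 dB, giving input = -6.8 dB.

-6.8 dB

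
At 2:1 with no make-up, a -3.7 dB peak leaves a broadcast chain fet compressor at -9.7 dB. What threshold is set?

-15.7 dB

Input is 12 dB above T (since output overshoot × R = input overshoot: (-9.7 − T)·2 = -3.7 − T gives T = -15.7 dB).
Check: -15.7 + (-3.7 − (-15.7))/2 = -15.7 + 6 = -9.7 dB. ✓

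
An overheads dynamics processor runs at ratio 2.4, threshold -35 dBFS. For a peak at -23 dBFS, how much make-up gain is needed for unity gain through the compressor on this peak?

7 dB

The peak compresses to -35 + 12/2.4 = -30 dBFS.
To reach -23 dBFS requires -23 − (-30) = 7 dB of make-up.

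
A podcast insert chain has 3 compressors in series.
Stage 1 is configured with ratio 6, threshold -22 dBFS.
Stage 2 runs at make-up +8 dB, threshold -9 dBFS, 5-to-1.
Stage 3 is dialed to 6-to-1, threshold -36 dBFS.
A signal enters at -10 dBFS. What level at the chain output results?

Stage 1: 12 dB above -22 dBFS, reduced 6:1 to 2 dB above → -20 dBFS.
Stage 2: -20 dBFS is at or below the -9 dBFS threshold — no compression; make-up brings it to -12 dBFS.
Stage 3: 24 dB above -36 dBFS, reduced 6:1 to 4 dB above → -32 dBFS.

-32 dBFS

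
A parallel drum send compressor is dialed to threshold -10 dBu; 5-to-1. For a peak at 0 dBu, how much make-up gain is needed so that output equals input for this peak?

The peak compresses to -10 + 10/5 = -8 dBu.
To reach 0 dBu requires 0 − (-8) = 8 dB of make-up.

8 dB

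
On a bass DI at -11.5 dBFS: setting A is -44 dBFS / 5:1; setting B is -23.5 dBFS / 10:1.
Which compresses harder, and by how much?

A: 32.5 dB over, compressed to 6.5 dB over, so 26 dB of GR.
B: 12 dB over, compressed to 1.2 dB over, so 10.8 dB of GR.
A applies 15.2 dB more gain reduction.

A, by 15.2 dB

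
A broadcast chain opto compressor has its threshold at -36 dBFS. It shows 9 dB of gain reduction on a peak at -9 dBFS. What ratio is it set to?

Input overshoot = -9 − (-36) = 27 dB.
Output overshoot = 27 − 9 = 18 dB.
Ratio = input overshoot / output overshoot = 27 / 18 = 1.5.

1.5:1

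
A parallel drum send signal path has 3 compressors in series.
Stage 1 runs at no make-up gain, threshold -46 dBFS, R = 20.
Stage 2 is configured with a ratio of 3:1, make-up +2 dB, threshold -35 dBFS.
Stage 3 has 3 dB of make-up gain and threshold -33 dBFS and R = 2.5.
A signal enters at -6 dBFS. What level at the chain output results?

-39 dBFS

Stage 1: -6 dBFS is 40 dB over -46 dBFS; at 20:1 that becomes 2 dB over, giving -44 dBFS.
Stage 2: -44 dBFS ≤ -35 dBFS, so stage 2 doesn't engage; make-up brings it to -42 dBFS.
Stage 3: below threshold (-42 ≤ -33); passes unchanged; make-up brings it to -39 dBFS.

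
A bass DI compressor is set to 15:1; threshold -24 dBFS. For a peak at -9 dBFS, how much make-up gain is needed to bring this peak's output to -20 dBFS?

Without make-up, output = threshold + overshoot/15 = -24 + 1 = -23 dBFS.
Gap to target: 3 dB.

3 dB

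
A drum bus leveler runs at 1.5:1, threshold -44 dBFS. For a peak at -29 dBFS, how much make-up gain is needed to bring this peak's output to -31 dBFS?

Overshoot 15 dB → 15/1.5 = 10 dB after compression, so the compressed level is -44 + 10 = -34 dBFS.
Make-up = target − compressed = -31 − (-34) = 3 dB.

3 dB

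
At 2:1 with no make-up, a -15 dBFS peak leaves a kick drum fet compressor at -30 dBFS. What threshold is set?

Gain reduction = -15 − (-30) = 15 dB; output overshoot = GR / (R − 1) = 15 / 1 = 15 dB.
Threshold = output − output overshoot = -30 − 15 = -45 dBFS.

-45 dBFS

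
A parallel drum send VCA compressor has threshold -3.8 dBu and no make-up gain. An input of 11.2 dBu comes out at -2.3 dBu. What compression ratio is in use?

10:1

Input overshoot = 11.2 − (-3.8) = 15 dB; output overshoot = -2.3 − (-3.8) = 1.5 dB.
Ratio = 15 / 1.5 = 10.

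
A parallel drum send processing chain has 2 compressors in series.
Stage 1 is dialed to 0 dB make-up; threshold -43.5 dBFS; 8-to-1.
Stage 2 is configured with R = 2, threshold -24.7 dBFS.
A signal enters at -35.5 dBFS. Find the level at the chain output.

Stage 1: 8 dB above -43.5 dBFS, reduced 8:1 to 1 dB above → -42.5 dBFS.
Stage 2: below threshold (-42.5 ≤ -24.7); passes unchanged; output -42.5 dBFS.

-42.5 dBFS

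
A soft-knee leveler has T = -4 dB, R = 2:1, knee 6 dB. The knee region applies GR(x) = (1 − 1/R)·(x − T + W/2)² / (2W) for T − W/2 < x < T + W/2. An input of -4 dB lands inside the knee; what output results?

x − T + W/2 = -4 − (-4) + 3 = 3.
GR = (1 − 1/2) × 3² / 12 = 0.5 × 9 / 12 = 0.375 dB.
Output = -4 − 0.375 = -4.375 dB.

-4.375 dB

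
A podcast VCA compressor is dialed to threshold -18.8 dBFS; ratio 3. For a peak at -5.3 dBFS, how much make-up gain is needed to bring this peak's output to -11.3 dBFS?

3 dB

Without make-up, output = threshold + overshoot/3 = -18.8 + 4.5 = -14.3 dBFS.
Gap to target: 3 dB.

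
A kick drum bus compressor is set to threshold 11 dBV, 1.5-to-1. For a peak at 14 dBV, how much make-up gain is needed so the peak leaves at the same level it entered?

1 dB

Without make-up, output = threshold + overshoot/1.5 = 11 + 2 = 13 dBV.
Gap to target: 1 dB.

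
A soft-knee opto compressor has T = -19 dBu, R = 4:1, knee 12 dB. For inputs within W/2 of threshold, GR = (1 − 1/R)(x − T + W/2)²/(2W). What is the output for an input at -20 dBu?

x − T + W/2 = -20 − (-19) + 6 = 5.
GR = (1 − 1/4) × 5² / 24 = 0.75 × 25 / 24 = 0.78125 dB.
Output = -20 − 0.78125 = -20.78125 dBu.

-20.78125 dBu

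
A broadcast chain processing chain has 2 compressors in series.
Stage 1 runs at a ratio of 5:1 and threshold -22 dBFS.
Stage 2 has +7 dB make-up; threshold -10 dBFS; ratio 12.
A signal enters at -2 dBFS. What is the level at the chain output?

Stage 1: 20 dB above -22 dBFS, reduced 5:1 to 4 dB above → -18 dBFS.
Stage 2: -18 dBFS ≤ -10 dBFS, so stage 2 doesn't engage; make-up brings it to -11 dBFS.

-11 dBFS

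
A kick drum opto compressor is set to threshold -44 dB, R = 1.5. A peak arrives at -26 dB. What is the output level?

-32 dB

The input is 18 dB above the -44 dB threshold.
The 18 dB excess becomes 12 dB after 1.5:1 reduction.
That puts the output at -32 dB.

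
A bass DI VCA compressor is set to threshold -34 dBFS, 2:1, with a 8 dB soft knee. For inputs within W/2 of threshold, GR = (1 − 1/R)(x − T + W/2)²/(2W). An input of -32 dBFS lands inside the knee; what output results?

x − T + W/2 = -32 − (-34) + 4 = 6.
GR = (1 − 1/2) × 6² / 16 = 0.5 × 36 / 16 = 1.125 dB.
Output = -32 − 1.125 = -33.125 dBFS.

-33.125 dBFS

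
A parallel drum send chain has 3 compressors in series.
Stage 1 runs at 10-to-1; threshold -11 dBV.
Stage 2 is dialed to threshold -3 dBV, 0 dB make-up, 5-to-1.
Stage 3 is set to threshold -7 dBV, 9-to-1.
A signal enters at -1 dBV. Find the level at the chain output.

-10 dBV

Stage 1: -1 dBV is 10 dB over -11 dBV; at 10:1 that becomes 1 dB over, giving -10 dBV.
Stage 2: below threshold (-10 ≤ -3); passes unchanged; output -10 dBV.
Stage 3: -10 dBV is at or below the -7 dBV threshold — no compression; output -10 dBV.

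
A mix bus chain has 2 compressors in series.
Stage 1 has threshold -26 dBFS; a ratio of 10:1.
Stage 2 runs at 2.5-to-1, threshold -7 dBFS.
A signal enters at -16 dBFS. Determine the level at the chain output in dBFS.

-25 dBFS

Stage 1: 10 dB above -26 dBFS, reduced 10:1 to 1 dB above → -25 dBFS.
Stage 2: -25 dBFS ≤ -7 dBFS, so stage 2 doesn't engage; output -25 dBFS.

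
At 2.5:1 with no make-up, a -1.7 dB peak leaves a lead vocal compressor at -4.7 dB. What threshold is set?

Input is 5 dB above T (since output overshoot × R = input overshoot: (-4.7 − T)·2.5 = -1.7 − T gives T = -6.7 dB).
Check: -6.7 + (-1.7 − (-6.7))/2.5 = -6.7 + 2 = -4.7 dB. ✓

-6.7 dB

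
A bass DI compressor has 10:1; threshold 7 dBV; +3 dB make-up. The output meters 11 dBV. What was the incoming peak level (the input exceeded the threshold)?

17 dBV

Stripping the +3 dB make-up gives 8 dBV at the gain stage.
The compressed level sits 8 − 7 = 1 dB over threshold.
Input overshoot = R × output overshoot = 10 dB → input = 7 + 10 = 17 dBV.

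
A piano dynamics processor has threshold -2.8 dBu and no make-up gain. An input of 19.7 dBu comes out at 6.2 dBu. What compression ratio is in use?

2.5:1

Input overshoot = 19.7 − (-2.8) = 22.5 dB; output overshoot = 6.2 − (-2.8) = 9 dB.
Ratio = 22.5 / 9 = 2.5.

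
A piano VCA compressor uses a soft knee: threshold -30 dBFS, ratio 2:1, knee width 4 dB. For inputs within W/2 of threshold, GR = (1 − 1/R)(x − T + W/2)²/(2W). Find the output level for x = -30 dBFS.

-30.25 dBFS

x − T + W/2 = -30 − (-30) + 2 = 2.
GR = (1 − 1/2) × 2² / 8 = 0.5 × 4 / 8 = 0.25 dB.
Output = -30 − 0.25 = -30.25 dBFS.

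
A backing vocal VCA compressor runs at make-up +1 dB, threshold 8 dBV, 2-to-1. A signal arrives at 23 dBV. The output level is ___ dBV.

The input is 15 dB above the 8 dBV threshold.
2:1 compression reduces that to 15/2 = 7.5 dB over.
That puts the output at 15.5 dBV; make-up adds 1 dB, giving 16.5 dBV.

16.5 dBV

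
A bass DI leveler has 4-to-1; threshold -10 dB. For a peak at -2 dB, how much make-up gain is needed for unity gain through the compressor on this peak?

6 dB

Overshoot 8 dB → 8/4 = 2 dB after compression, so the compressed level is -10 + 2 = -8 dB.
Make-up = target − compressed = -2 − (-8) = 6 dB.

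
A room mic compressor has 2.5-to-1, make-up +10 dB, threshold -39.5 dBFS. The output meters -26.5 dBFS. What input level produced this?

Remove make-up: -26.5 − 10 = -36.5 dBFS.
Post-compression overshoot = -36.5 − (-39.5) = 3 dB.
Input overshoot = R × output overshoot = 7.5 dB → input = -39.5 + 7.5 = -32 dBFS.

-32 dBFS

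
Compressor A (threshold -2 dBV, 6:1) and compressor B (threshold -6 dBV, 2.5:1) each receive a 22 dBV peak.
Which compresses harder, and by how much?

A: GR = 24 − 24/6 = 20 dB.
B: GR = 28 − 28/2.5 = 16.8 dB.
A reduces 3.2 dB more.

A, by 3.2 dB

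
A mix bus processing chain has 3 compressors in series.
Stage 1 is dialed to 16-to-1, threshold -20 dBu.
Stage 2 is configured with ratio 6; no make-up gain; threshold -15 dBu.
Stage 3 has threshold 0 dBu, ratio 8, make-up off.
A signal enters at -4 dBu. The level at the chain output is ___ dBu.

-19 dBu

Stage 1: overshoot 16 dB → 16/16 = 1 dB → -19 dBu.
Stage 2: below threshold (-19 ≤ -15); passes unchanged; output -19 dBu.
Stage 3: -19 dBu ≤ 0 dBu, so stage 3 doesn't engage; output -19 dBu.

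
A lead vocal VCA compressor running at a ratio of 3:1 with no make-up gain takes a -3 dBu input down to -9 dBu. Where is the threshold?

-12 dBu

Let T be the threshold. Output overshoot = (input overshoot)/R, so -9 − T = (-3 − T)/3.
3·(-9 − T) = -3 − T → 2·T = -27 − (-3) = -24.
T = -24/2 = -12 dBu.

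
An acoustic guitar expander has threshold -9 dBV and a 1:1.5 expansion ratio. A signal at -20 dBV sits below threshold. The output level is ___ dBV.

-25.5 dBV

Undershoot = (-9) − (-20) = 11 dB.
At 1:1.5, that expands to 16.5 dB under threshold.
Output = -9 − 16.5 = -25.5 dBV.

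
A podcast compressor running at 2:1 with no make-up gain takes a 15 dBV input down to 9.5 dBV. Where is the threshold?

Input is 11 dB above T (since output overshoot × R = input overshoot: (9.5 − T)·2 = 15 − T gives T = 4 dBV).
Check: 4 + (15 − 4)/2 = 4 + 5.5 = 9.5 dBV. ✓

4 dBV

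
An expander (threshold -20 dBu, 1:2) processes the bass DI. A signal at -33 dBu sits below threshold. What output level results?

The input is 13 dB below the -20 dBu threshold.
A 1:2 expander multiplies undershoot by 2: 13 × 2 = 26 dB below threshold.
Output = -20 − 26 = -46 dBu.

-46 dBu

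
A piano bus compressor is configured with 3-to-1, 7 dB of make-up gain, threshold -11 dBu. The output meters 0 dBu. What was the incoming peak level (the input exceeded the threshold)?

Stripping the +7 dB make-up gives -7 dBu at the gain stage.
The compressed level sits -7 − (-11) = 4 dB over threshold.
Before 3:1 compression the overshoot was 4 × 3 = 12 dB, so input = -11 + 12 = 1 dBu.

1 dBu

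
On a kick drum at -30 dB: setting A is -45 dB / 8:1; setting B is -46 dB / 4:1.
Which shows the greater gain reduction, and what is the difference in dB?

A: 15 dB over, compressed to 1.875 dB over, so 13.125 dB of GR.
B: 16 dB over, compressed to 4 dB over, so 12 dB of GR.
Difference: 1.125 dB in favour of A.

A, by 1.125 dB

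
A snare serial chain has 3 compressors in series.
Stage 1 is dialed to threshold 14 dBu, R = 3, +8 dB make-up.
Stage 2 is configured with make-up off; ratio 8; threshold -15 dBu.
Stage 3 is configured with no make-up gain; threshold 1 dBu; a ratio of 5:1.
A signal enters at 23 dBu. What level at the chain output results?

-10 dBu

Stage 1: overshoot 9 dB → 9/3 = 3 dB → 17 dBu; +8 dB make-up → 25 dBu.
Stage 2: 25 dBu is 40 dB over -15 dBu; at 8:1 that becomes 5 dB over, giving -10 dBu.
Stage 3: -10 dBu ≤ 1 dBu, so stage 3 doesn't engage; output -10 dBu.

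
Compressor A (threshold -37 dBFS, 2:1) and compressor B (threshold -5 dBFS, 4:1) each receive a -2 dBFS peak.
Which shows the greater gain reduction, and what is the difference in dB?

A: GR = 35 − 35/2 = 17.5 dB.
B: GR = 3 − 3/4 = 2.25 dB.
A reduces 15.25 dB more.

A, by 15.25 dB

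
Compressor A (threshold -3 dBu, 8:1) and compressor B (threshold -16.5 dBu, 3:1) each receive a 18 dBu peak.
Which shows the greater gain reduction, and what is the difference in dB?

A: overshoot 21 dB → output overshoot 2.625 dB → GR 18.375 dB.
B: overshoot 34.5 dB → output overshoot 11.5 dB → GR 23 dB.
Difference: 4.625 dB in favour of B.

B, by 4.625 dB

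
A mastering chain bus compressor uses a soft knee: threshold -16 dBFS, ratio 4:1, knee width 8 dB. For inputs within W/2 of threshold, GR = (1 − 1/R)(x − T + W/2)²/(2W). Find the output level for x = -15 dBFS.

-16.171875 dBFS

x − T + W/2 = -15 − (-16) + 4 = 5.
GR = (1 − 1/4) × 5² / 16 = 0.75 × 25 / 16 = 1.171875 dB.
Output = -15 − 1.171875 = -16.171875 dBFS.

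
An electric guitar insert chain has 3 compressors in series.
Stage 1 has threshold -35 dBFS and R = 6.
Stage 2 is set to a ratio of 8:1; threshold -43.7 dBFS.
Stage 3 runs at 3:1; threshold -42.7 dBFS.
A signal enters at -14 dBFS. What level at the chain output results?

Stage 1: -14 dBFS is 21 dB over -35 dBFS; at 6:1 that becomes 3.5 dB over, giving -31.5 dBFS.
Stage 2: overshoot 12.2 dB → 12.2/8 = 1.525 dB → -42.175 dBFS.
Stage 3: 0.525 dB above -42.7 dBFS, reduced 3:1 to 0.175 dB above → -42.525 dBFS.

-42.525 dBFS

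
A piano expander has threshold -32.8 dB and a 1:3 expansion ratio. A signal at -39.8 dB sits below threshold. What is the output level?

-53.8 dB

The input is 7 dB below the -32.8 dB threshold.
A 1:3 expander multiplies undershoot by 3: 7 × 3 = 21 dB below threshold.
Output = -32.8 − 21 = -53.8 dB.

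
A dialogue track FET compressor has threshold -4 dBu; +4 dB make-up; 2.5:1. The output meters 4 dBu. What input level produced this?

6 dBu

Before make-up, the level was 4 − 4 = 0 dBu.
The compressed level sits 0 − (-4) = 4 dB over threshold.
Input overshoot = R × output overshoot = 10 dB → input = -4 + 10 = 6 dBu.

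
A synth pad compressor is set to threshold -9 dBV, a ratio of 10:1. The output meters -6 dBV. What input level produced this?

21 dBV

The compressed level sits -6 − (-9) = 3 dB over threshold.
Before 10:1 compression the overshoot was 3 × 10 = 30 dB, so input = -9 + 30 = 21 dBV.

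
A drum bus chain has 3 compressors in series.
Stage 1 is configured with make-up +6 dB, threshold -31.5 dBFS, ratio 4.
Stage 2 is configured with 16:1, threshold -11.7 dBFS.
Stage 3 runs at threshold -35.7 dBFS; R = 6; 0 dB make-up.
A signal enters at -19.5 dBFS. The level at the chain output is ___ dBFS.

Stage 1: overshoot 12 dB → 12/4 = 3 dB → -28.5 dBFS; +6 dB make-up → -22.5 dBFS.
Stage 2: -22.5 dBFS is at or below the -11.7 dBFS threshold — no compression; output -22.5 dBFS.
Stage 3: -22.5 dBFS is 13.2 dB over -35.7 dBFS; at 6:1 that becomes 2.2 dB over, giving -33.5 dBFS.

-33.5 dBFS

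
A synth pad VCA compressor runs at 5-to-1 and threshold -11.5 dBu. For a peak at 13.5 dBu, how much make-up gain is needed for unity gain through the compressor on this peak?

The peak compresses to -11.5 + 25/5 = -6.5 dBu.
To reach 13.5 dBu requires 13.5 − (-6.5) = 20 dB of make-up.

20 dB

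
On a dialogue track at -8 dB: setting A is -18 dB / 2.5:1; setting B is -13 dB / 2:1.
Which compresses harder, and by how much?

A, by 3.5 dB

A: overshoot 10 dB → output overshoot 4 dB → GR 6 dB.
B: overshoot 5 dB → output overshoot 2.5 dB → GR 2.5 dB.
A reduces 3.5 dB more.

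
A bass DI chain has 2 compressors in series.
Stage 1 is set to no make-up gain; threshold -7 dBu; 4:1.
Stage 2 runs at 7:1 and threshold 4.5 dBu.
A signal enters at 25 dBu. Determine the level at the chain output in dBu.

1 dBu

Stage 1: 32 dB above -7 dBu, reduced 4:1 to 8 dB above → 1 dBu.
Stage 2: 1 dBu is at or below the 4.5 dBu threshold — no compression; output 1 dBu.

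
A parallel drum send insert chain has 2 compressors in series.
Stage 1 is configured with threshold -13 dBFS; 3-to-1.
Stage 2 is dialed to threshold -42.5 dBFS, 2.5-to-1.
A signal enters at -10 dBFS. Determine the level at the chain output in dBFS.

-30.3 dBFS

Stage 1: 3 dB above -13 dBFS, reduced 3:1 to 1 dB above → -12 dBFS.
Stage 2: -12 dBFS is 30.5 dB over -42.5 dBFS; at 2.5:1 that becomes 12.2 dB over, giving -30.3 dBFS.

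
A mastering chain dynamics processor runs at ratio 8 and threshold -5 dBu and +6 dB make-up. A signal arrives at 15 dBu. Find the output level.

3.5 dBu

Overshoot: 15 − (-5) = 20 dB.
The 20 dB excess becomes 2.5 dB after 8:1 reduction.
That puts the output at -2.5 dBu; make-up adds 6 dB, giving 3.5 dBu.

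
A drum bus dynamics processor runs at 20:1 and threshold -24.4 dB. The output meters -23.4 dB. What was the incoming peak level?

-4.4 dB

The compressed level sits -23.4 − (-24.4) = 1 dB over threshold.
Undo the ratio: input overshoot = 1 × 20 = 20 dB, giving input = -4.4 dB.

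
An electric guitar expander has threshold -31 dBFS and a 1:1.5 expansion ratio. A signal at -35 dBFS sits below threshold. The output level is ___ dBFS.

-37 dBFS

The input is 4 dB below the -31 dBFS threshold.
A 1:1.5 expander multiplies undershoot by 1.5: 4 × 1.5 = 6 dB below threshold.
Output = -31 − 6 = -37 dBFS.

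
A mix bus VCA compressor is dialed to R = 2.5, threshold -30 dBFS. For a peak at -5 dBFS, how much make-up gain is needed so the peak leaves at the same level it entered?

15 dB

The peak compresses to -30 + 25/2.5 = -20 dBFS.
To reach -5 dBFS requires -5 − (-20) = 15 dB of make-up.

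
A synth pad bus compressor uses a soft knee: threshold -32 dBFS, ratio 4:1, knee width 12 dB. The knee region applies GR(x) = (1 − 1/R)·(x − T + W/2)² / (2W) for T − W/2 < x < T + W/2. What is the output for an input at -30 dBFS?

-32 dBFS

x − T + W/2 = -30 − (-32) + 6 = 8.
GR = (1 − 1/4) × 8² / 24 = 0.75 × 64 / 24 = 2 dB.
Output = -30 − 2 = -32 dBFS.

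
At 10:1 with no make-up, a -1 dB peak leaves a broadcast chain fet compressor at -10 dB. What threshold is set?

-11 dB

Input is 10 dB above T (since output overshoot × R = input overshoot: (-10 − T)·10 = -1 − T gives T = -11 dB).
Check: -11 + (-1 − (-11))/10 = -11 + 1 = -10 dB. ✓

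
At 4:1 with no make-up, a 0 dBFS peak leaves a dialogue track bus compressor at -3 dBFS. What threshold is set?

-4 dBFS

Let T be the threshold. Output overshoot = (input overshoot)/R, so -3 − T = (0 − T)/4.
4·(-3 − T) = 0 − T → 3·T = -12 − 0 = -12.
T = -12/3 = -4 dBFS.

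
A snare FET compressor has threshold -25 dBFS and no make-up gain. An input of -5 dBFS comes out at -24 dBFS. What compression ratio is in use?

20:1

Input overshoot = -5 − (-25) = 20 dB; output overshoot = -24 − (-25) = 1 dB.
Ratio = 20 / 1 = 20.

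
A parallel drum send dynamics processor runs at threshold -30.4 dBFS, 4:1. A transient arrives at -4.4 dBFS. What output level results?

-4.4 dBFS sits 26 dB over threshold.
At 4:1 the overshoot is divided by 4, leaving 6.5 dB above threshold.
So the level is -30.4 + 6.5 = -23.9 dBFS.

-23.9 dBFS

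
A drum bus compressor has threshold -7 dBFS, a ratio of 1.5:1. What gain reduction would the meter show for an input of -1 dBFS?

2 dB

Overshoot = -1 − (-7) = 6 dB.
After 1.5:1 compression the overshoot becomes 6/1.5 = 4 dB.
GR = overshoot in − overshoot out = 6 − 4 = 2 dB.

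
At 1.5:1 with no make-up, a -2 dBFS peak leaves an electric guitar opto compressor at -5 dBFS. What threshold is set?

Input is 9 dB above T (since output overshoot × R = input overshoot: (-5 − T)·1.5 = -2 − T gives T = -11 dBFS).
Check: -11 + (-2 − (-11))/1.5 = -11 + 6 = -5 dBFS. ✓

-11 dBFS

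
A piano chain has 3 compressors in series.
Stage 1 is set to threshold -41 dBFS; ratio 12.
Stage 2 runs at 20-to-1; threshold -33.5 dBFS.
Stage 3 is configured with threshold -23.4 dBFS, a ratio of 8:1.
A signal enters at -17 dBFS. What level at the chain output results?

-39 dBFS

Stage 1: 24 dB above -41 dBFS, reduced 12:1 to 2 dB above → -39 dBFS.
Stage 2: -39 dBFS is at or below the -33.5 dBFS threshold — no compression; output -39 dBFS.
Stage 3: -39 dBFS is at or below the -23.4 dBFS threshold — no compression; output -39 dBFS.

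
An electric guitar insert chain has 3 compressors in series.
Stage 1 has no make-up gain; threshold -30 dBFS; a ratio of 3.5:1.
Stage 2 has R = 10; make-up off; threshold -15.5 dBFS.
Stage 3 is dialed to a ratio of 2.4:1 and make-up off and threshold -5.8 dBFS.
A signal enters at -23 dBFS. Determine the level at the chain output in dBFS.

-28 dBFS

Stage 1: overshoot 7 dB → 7/3.5 = 2 dB → -28 dBFS.
Stage 2: below threshold (-28 ≤ -15.5); passes unchanged; output -28 dBFS.
Stage 3: below threshold (-28 ≤ -5.8); passes unchanged; output -28 dBFS.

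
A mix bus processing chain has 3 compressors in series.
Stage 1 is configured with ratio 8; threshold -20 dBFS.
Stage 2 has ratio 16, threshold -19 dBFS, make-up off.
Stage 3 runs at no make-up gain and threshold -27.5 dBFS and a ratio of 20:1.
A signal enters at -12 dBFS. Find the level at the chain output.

-27.075 dBFS

Stage 1: -12 dBFS is 8 dB over -20 dBFS; at 8:1 that becomes 1 dB over, giving -19 dBFS.
Stage 2: -19 dBFS ≤ -19 dBFS, so stage 2 doesn't engage; output -19 dBFS.
Stage 3: 8.5 dB above -27.5 dBFS, reduced 20:1 to 0.425 dB above → -27.075 dBFS.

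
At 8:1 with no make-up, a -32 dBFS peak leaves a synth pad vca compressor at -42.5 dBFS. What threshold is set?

Let T be the threshold. Output overshoot = (input overshoot)/R, so -42.5 − T = (-32 − T)/8.
8·(-42.5 − T) = -32 − T → 7·T = -340 − (-32) = -308.
T = -308/7 = -44 dBFS.

-44 dBFS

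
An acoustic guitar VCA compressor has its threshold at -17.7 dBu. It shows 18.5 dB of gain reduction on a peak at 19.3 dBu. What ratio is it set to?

2:1

Input overshoot = 19.3 − (-17.7) = 37 dB.
Output overshoot = 37 − 18.5 = 18.5 dB.
Ratio = input overshoot / output overshoot = 37 / 18.5 = 2.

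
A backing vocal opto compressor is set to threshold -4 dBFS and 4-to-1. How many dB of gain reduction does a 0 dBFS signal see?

3 dB

0 dBFS exceeds the threshold by 4 dB.
After 4:1 compression the overshoot becomes 4/4 = 1 dB.
So the signal is attenuated by 4 − 1 = 3 dB.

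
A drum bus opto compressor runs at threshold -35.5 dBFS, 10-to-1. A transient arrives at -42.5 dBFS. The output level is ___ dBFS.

-42.5 dBFS is 7 dB below the -35.5 dBFS threshold, so no gain reduction is applied.
Output = input = -42.5 dBFS.

-42.5 dBFS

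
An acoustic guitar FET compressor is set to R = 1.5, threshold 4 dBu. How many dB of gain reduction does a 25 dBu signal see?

25 dBu exceeds the threshold by 21 dB.
A 1.5:1 ratio leaves 14 dB of that excess.
Gain reduction = 21 − 14 = 7 dB.

7 dB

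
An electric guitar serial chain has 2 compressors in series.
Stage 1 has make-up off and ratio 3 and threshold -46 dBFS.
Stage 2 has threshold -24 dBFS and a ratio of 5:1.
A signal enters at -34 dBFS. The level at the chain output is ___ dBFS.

Stage 1: overshoot 12 dB → 12/3 = 4 dB → -42 dBFS.
Stage 2: -42 dBFS ≤ -24 dBFS, so stage 2 doesn't engage; output -42 dBFS.

-42 dBFS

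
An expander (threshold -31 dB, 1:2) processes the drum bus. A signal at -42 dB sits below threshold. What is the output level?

Below threshold, a 1:2 expander applies gain = (2−1)×(T − x) of attenuation.
(2−1) × 11 = 11 dB, so output = -42 − 11 = -53 dB.

-53 dB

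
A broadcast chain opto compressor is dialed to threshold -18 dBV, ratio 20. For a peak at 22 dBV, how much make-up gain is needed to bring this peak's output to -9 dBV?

Overshoot 40 dB → 40/20 = 2 dB after compression, so the compressed level is -18 + 2 = -16 dBV.
Make-up = target − compressed = -9 − (-16) = 7 dB.

7 dB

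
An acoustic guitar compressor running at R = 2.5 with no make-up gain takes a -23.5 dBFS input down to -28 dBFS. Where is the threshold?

-31 dBFS

Input is 7.5 dB above T (since output overshoot × R = input overshoot: (-28 − T)·2.5 = -23.5 − T gives T = -31 dBFS).
Check: -31 + (-23.5 − (-31))/2.5 = -31 + 3 = -28 dBFS. ✓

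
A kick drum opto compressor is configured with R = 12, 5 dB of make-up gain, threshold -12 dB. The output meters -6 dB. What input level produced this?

0 dB

Before make-up, the level was -6 − 5 = -11 dB.
Post-compression overshoot = -11 − (-12) = 1 dB.
Before 12:1 compression the overshoot was 1 × 12 = 12 dB, so input = -12 + 12 = 0 dB.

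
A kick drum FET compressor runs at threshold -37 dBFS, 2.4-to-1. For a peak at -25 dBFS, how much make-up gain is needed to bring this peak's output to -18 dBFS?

14 dB

The peak compresses to -37 + 12/2.4 = -32 dBFS.
To reach -18 dBFS requires -18 − (-32) = 14 dB of make-up.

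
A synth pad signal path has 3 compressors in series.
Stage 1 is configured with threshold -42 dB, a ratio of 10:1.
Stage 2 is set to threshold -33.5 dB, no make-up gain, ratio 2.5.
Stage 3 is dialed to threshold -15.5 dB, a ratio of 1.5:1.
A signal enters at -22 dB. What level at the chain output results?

Stage 1: 20 dB above -42 dB, reduced 10:1 to 2 dB above → -40 dB.
Stage 2: -40 dB ≤ -33.5 dB, so stage 2 doesn't engage; output -40 dB.
Stage 3: -40 dB is at or below the -15.5 dB threshold — no compression; output -40 dB.

-40 dB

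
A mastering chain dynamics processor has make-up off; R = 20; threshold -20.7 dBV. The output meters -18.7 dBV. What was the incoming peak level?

The compressed level sits -18.7 − (-20.7) = 2 dB over threshold.
Input overshoot = R × output overshoot = 40 dB → input = -20.7 + 40 = 19.3 dBV.

19.3 dBV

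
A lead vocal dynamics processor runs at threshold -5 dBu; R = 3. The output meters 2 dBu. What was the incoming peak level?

16 dBu

Post-compression overshoot = 2 − (-5) = 7 dB.
Before 3:1 compression the overshoot was 7 × 3 = 21 dB, so input = -5 + 21 = 16 dBu.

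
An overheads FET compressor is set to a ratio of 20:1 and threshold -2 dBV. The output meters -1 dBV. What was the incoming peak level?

18 dBV

The compressed level sits -1 − (-2) = 1 dB over threshold.
Input overshoot = R × output overshoot = 20 dB → input = -2 + 20 = 18 dBV.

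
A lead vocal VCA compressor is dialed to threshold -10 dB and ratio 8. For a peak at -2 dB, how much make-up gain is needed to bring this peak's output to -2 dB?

7 dB

Without make-up, output = threshold + overshoot/8 = -10 + 1 = -9 dB.
Gap to target: 7 dB.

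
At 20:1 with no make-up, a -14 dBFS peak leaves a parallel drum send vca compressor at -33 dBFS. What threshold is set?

Let T be the threshold. Output overshoot = (input overshoot)/R, so -33 − T = (-14 − T)/20.
20·(-33 − T) = -14 − T → 19·T = -660 − (-14) = -646.
T = -646/19 = -34 dBFS.

-34 dBFS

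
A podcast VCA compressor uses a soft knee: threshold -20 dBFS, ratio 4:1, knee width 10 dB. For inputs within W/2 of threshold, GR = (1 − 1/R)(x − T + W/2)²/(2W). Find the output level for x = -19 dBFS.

x − T + W/2 = -19 − (-20) + 5 = 6.
GR = (1 − 1/4) × 6² / 20 = 0.75 × 36 / 20 = 1.35 dB.
Output = -19 − 1.35 = -20.35 dBFS.

-20.35 dBFS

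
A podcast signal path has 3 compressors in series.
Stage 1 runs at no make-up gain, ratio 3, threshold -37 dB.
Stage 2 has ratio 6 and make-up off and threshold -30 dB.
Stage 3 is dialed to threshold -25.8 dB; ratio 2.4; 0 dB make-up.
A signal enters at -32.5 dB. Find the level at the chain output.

Stage 1: 4.5 dB above -37 dB, reduced 3:1 to 1.5 dB above → -35.5 dB.
Stage 2: below threshold (-35.5 ≤ -30); passes unchanged; output -35.5 dB.
Stage 3: -35.5 dB is at or below the -25.8 dB threshold — no compression; output -35.5 dB.

-35.5 dB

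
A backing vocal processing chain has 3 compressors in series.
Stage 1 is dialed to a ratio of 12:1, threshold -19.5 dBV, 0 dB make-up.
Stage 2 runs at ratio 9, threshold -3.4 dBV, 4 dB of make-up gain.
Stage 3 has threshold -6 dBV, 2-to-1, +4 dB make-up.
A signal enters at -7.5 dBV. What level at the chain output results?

-10.5 dBV

Stage 1: 12 dB above -19.5 dBV, reduced 12:1 to 1 dB above → -18.5 dBV.
Stage 2: below threshold (-18.5 ≤ -3.4); passes unchanged; make-up brings it to -14.5 dBV.
Stage 3: -14.5 dBV is at or below the -6 dBV threshold — no compression; make-up brings it to -10.5 dBV.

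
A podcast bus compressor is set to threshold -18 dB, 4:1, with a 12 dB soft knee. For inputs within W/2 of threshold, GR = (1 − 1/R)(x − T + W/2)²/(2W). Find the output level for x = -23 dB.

-23.03125 dB

x − T + W/2 = -23 − (-18) + 6 = 1.
GR = (1 − 1/4) × 1² / 24 = 0.75 × 1 / 24 = 0.03125 dB.
Output = -23 − 0.03125 = -23.03125 dB.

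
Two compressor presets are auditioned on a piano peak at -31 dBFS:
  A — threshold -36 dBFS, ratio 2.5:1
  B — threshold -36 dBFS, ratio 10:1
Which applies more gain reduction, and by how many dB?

A: overshoot 5 dB → output overshoot 2 dB → GR 3 dB.
B: overshoot 5 dB → output overshoot 0.5 dB → GR 4.5 dB.
B applies 1.5 dB more gain reduction.

B, by 1.5 dB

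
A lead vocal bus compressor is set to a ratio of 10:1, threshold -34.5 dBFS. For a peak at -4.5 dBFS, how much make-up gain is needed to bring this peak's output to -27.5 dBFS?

4 dB

Without make-up, output = threshold + overshoot/10 = -34.5 + 3 = -31.5 dBFS.
Gap to target: 4 dB.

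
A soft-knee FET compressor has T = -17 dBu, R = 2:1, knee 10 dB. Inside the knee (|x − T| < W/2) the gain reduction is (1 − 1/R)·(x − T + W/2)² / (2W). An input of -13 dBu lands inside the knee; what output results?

-15.025 dBu

x − T + W/2 = -13 − (-17) + 5 = 9.
GR = (1 − 1/2) × 9² / 20 = 0.5 × 81 / 20 = 2.025 dB.
Output = -13 − 2.025 = -15.025 dBu.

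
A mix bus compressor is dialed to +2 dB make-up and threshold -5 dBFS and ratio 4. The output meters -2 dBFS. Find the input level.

-1 dBFS

Before make-up, the level was -2 − 2 = -4 dBFS.
The compressed level sits -4 − (-5) = 1 dB over threshold.
Undo the ratio: input overshoot = 1 × 4 = 4 dB, giving input = -1 dBFS.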